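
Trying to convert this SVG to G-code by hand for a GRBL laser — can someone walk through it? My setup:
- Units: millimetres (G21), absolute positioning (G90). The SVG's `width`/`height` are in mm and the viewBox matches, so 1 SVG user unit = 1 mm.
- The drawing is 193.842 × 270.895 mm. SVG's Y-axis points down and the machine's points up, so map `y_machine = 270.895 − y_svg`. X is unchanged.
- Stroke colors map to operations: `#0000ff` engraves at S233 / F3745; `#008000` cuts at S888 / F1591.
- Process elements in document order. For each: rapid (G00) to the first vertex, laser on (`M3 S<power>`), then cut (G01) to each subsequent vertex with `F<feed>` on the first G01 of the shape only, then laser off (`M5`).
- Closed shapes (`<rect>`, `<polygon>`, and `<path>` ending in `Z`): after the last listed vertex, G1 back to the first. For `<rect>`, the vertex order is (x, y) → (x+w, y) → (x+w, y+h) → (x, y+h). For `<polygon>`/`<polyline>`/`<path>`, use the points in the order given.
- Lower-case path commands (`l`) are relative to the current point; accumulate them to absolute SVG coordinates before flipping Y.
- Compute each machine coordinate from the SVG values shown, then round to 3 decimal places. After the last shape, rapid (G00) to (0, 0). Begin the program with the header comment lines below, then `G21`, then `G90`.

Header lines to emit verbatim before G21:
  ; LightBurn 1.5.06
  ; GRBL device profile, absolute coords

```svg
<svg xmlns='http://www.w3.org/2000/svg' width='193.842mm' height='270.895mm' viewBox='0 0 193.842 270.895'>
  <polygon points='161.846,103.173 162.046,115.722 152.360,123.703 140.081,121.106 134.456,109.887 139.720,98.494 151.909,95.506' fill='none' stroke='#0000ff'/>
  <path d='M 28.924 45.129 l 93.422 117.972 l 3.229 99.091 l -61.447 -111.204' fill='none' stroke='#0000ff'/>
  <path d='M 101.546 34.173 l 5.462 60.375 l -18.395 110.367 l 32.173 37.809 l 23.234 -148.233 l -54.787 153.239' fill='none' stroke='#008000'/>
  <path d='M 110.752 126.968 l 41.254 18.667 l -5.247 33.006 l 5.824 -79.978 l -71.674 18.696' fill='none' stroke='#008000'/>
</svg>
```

Since the viewBox matches the mm dimensions, user units are millimetres directly. The only transform is the Y-flip y_m = 270.895 − y_svg.

Shape 1 is a regular polygon drawn with `<polygon>`. Its stroke #0000ff means engrave at S233, F3745. After flipping Y the toolpath is (161.846,167.722) → (162.046,155.173) → (152.360,147.192) → (140.081,149.789) → (134.456,161.008) → (139.720,172.401) → (151.909,175.389) → (161.846,167.722), returning to the start.

Shape 2 is a open polyline drawn with `<path>`. Its stroke #0000ff means engrave at S233, F3745. After flipping Y the toolpath is (28.924,225.766) → (122.346,107.794) → (125.575,8.703) → (64.128,119.907).

Shape 3 is a open polyline drawn with `<path>`. Its stroke #008000 means cut at S888, F1591. After flipping Y the toolpath is (101.546,236.722) → (107.008,176.347) → (88.613,65.980) → (120.786,28.171) → (144.020,176.404) → (89.233,23.165).

Shape 4 is a open polyline drawn with `<path>`. Its stroke #008000 means cut at S888, F1591. After flipping Y the toolpath is (110.752,143.927) → (152.006,125.260) → (146.759,92.254) → (152.583,172.232) → (80.909,153.536).

; LightBurn 1.5.06
; GRBL device profile, absolute coords
G21
G90
G00 X161.846 Y167.722
M3 S233
G01 X162.046 Y155.173 F3745
G01 X152.360 Y147.192
G01 X140.081 Y149.789
G01 X134.456 Y161.008
G01 X139.720 Y172.401
G01 X151.909 Y175.389
G01 X161.846 Y167.722
M5
G00 X28.924 Y225.766
M3 S233
G01 X122.346 Y107.794 F3745
G01 X125.575 Y8.703
G01 X64.128 Y119.907
M5
G00 X101.546 Y236.722
M3 S888
G01 X107.008 Y176.347 F1591
G01 X88.613 Y65.980
G01 X120.786 Y28.171
G01 X144.020 Y176.404
G01 X89.233 Y23.165
M5
G00 X110.752 Y143.927
M3 S888
G01 X152.006 Y125.260 F1591
G01 X146.759 Y92.254
G01 X152.583 Y172.232
G01 X80.909 Y153.536
M5
G00 X0.000 Y0.000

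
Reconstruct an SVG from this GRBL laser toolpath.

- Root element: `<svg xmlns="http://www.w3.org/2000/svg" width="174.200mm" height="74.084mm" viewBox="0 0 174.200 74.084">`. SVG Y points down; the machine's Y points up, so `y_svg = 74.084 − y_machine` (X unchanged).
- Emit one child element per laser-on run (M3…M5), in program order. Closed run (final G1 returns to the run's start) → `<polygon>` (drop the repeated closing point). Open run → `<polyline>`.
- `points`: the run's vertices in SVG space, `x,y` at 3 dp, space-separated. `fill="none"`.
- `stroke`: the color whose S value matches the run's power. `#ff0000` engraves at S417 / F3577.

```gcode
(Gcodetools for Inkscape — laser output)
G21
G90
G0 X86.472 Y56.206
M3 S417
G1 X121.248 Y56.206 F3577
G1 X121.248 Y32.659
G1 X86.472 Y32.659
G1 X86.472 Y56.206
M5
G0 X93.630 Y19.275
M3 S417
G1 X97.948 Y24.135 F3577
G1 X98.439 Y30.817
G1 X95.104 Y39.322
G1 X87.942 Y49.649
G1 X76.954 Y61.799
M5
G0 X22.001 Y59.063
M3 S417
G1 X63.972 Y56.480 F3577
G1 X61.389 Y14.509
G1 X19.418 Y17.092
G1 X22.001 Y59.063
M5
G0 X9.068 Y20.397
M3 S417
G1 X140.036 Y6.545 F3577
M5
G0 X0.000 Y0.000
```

<svg xmlns="http://www.w3.org/2000/svg" width="174.200mm" height="74.084mm" viewBox="0 0 174.200 74.084">
  <polygon points="86.472,17.878 121.248,17.878 121.248,41.425 86.472,41.425" fill="none" stroke="#ff0000"/>
  <polyline points="93.630,54.809 97.948,49.949 98.439,43.267 95.104,34.762 87.942,24.435 76.954,12.285" fill="none" stroke="#ff0000"/>
  <polygon points="22.001,15.021 63.972,17.604 61.389,59.575 19.418,56.992" fill="none" stroke="#ff0000"/>
  <polyline points="9.068,53.687 140.036,67.539" fill="none" stroke="#ff0000"/>
</svg>

Each laser-on run becomes one SVG element. Flip Y back into SVG space with y_svg = 74.084 − y_machine. Every run uses S417, so all elements get stroke `#ff0000` (engrave).

Run 1: The run returns to its start, so emit a `<polygon>` with points (Y-flipped): 86.472,17.878 121.248,17.878 121.248,41.425 86.472,41.425.

Run 2: The run is open, so emit a `<polyline>` with points (Y-flipped): 93.630,54.809 97.948,49.949 98.439,43.267 95.104,34.762 87.942,24.435 76.954,12.285.

Run 3: The run returns to its start, so emit a `<polygon>` with points (Y-flipped): 22.001,15.021 63.972,17.604 61.389,59.575 19.418,56.992.

Run 4: The run is open, so emit a `<polyline>` with points (Y-flipped): 9.068,53.687 140.036,67.539.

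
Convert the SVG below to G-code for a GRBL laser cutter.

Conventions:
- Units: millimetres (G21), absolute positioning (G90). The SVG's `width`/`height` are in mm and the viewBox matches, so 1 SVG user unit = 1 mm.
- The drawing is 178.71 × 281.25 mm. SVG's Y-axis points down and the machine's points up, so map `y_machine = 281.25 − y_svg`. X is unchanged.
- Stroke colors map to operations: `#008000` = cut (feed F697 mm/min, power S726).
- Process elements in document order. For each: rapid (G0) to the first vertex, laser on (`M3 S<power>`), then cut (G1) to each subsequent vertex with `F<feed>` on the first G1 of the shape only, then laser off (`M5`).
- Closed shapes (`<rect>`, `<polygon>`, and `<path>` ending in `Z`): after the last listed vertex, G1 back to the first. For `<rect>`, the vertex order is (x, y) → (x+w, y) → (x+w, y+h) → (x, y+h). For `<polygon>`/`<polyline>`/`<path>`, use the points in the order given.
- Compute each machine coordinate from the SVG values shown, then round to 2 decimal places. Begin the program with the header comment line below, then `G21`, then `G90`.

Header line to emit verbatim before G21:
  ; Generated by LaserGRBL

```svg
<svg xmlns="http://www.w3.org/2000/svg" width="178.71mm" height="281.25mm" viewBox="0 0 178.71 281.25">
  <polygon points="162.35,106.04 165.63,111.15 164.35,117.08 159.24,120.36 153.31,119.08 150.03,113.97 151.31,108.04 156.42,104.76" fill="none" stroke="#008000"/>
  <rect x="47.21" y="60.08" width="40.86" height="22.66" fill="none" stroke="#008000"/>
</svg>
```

Since the viewBox matches the mm dimensions, user units are millimetres directly. The only transform is the Y-flip y_m = 281.25 − y_svg.

Shape 1 is a regular polygon drawn with `<polygon>`. Its stroke #008000 means cut at S726, F697. After flipping Y the toolpath is (162.35,175.21) → (165.63,170.10) → (164.35,164.17) → (159.24,160.89) → (153.31,162.17) → (150.03,167.28) → (151.31,173.21) → (156.42,176.49) → (162.35,175.21), returning to the start.

Shape 2 is a rectangle drawn with `<rect>`. Its stroke #008000 means cut at S726, F697. After flipping Y the toolpath is (47.21,221.17) → (88.07,221.17) → (88.07,198.51) → (47.21,198.51) → (47.21,221.17), returning to the start.

; Generated by LaserGRBL
G21
G90
G0 X162.35 Y175.21
M3 S726
G1 X165.63 Y170.10 F697
G1 X164.35 Y164.17
G1 X159.24 Y160.89
G1 X153.31 Y162.17
G1 X150.03 Y167.28
G1 X151.31 Y173.21
G1 X156.42 Y176.49
G1 X162.35 Y175.21
M5
G0 X47.21 Y221.17
M3 S726
G1 X88.07 Y221.17 F697
G1 X88.07 Y198.51
G1 X47.21 Y198.51
G1 X47.21 Y221.17
M5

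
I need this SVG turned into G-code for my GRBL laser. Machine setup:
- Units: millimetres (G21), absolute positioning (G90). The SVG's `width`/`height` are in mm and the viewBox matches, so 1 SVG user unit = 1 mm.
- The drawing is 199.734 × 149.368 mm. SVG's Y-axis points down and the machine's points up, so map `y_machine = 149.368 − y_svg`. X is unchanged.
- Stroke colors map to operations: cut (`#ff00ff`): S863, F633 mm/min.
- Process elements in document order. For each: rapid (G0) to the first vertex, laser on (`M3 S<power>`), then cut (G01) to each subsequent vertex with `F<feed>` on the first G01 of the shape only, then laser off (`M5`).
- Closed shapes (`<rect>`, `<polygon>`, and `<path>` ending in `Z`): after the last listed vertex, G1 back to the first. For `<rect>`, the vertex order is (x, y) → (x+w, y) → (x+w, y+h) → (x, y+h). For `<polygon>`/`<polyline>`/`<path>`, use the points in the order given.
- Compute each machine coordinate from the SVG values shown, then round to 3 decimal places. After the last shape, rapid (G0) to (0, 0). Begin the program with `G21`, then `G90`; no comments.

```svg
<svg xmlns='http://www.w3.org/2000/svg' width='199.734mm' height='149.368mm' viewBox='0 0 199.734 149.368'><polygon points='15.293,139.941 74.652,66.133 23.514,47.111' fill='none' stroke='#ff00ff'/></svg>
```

Since the viewBox matches the mm dimensions, user units are millimetres directly. The only transform is the Y-flip y_m = 149.368 − y_svg.

Shape 1 is a closed polygon drawn with `<polygon>`. Its stroke #ff00ff means cut at S863, F633. After flipping Y the toolpath is (15.293,9.427) → (74.652,83.235) → (23.514,102.257) → (15.293,9.427), returning to the start.

G21
G90
G0 X15.293 Y9.427
M3 S863
G01 X74.652 Y83.235 F633
G01 X23.514 Y102.257
G01 X15.293 Y9.427
M5
G0 X0.000 Y0.000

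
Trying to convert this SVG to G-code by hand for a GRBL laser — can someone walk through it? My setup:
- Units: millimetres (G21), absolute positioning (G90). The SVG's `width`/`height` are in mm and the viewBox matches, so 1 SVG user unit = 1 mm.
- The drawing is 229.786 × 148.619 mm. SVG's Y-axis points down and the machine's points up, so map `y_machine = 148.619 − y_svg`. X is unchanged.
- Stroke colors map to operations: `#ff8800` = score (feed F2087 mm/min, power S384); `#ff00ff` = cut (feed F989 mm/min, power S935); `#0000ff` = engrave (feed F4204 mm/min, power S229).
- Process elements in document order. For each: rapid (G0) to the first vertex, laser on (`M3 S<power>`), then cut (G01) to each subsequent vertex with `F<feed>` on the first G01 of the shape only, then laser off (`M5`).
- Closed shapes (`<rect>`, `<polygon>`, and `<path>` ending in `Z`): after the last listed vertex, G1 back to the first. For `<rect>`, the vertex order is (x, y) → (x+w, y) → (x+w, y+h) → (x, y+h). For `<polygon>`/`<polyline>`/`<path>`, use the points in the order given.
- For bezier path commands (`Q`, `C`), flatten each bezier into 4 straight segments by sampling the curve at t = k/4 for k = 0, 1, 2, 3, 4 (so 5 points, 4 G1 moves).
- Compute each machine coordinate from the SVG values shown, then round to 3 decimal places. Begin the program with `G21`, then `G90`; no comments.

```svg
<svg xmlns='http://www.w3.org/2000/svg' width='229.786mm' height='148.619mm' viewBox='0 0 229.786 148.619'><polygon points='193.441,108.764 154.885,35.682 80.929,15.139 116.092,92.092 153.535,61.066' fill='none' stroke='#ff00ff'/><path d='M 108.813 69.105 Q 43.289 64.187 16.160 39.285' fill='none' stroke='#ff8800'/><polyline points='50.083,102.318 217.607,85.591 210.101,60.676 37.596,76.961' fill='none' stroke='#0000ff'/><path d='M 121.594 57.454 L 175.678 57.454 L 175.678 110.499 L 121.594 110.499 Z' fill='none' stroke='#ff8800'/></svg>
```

G21
G90
G0 X193.441 Y39.855
M3 S935
G01 X154.885 Y112.937 F989
G01 X80.929 Y133.480
G01 X116.092 Y56.527
G01 X153.535 Y87.553
G01 X193.441 Y39.855
M5
G0 X108.813 Y79.514
M3 S384
G01 X78.451 Y83.222 F2087
G01 X52.888 Y89.428
G01 X32.124 Y98.132
G01 X16.160 Y109.334
M5
G0 X50.083 Y46.301
M3 S229
G01 X217.607 Y63.028 F4204
G01 X210.101 Y87.943
G01 X37.596 Y71.658
M5
G0 X121.594 Y91.165
M3 S384
G01 X175.678 Y91.165 F2087
G01 X175.678 Y38.120
G01 X121.594 Y38.120
G01 X121.594 Y91.165
M5

Since the viewBox matches the mm dimensions, user units are millimetres directly. The only transform is the Y-flip y_m = 148.619 − y_svg.

Shape 1 is a closed polygon drawn with `<polygon>`. Its stroke #ff00ff means cut at S935, F989. After flipping Y the toolpath is (193.441,39.855) → (154.885,112.937) → (80.929,133.480) → (116.092,56.527) → (153.535,87.553) → (193.441,39.855), returning to the start.

Shape 2 is a quadratic bezier drawn with `<path>`. Its stroke #ff8800 means score at S384, F2087. After flipping Y the toolpath is (108.813,79.514) → (78.451,83.222) → (52.888,89.428) → (32.124,98.132) → (16.160,109.334).

Shape 3 is a open polyline drawn with `<polyline>`. Its stroke #0000ff means engrave at S229, F4204. After flipping Y the toolpath is (50.083,46.301) → (217.607,63.028) → (210.101,87.943) → (37.596,71.658).

Shape 4 is a rectangle drawn with `<path>`. Its stroke #ff8800 means score at S384, F2087. After flipping Y the toolpath is (121.594,91.165) → (175.678,91.165) → (175.678,38.120) → (121.594,38.120) → (121.594,91.165), returning to the start.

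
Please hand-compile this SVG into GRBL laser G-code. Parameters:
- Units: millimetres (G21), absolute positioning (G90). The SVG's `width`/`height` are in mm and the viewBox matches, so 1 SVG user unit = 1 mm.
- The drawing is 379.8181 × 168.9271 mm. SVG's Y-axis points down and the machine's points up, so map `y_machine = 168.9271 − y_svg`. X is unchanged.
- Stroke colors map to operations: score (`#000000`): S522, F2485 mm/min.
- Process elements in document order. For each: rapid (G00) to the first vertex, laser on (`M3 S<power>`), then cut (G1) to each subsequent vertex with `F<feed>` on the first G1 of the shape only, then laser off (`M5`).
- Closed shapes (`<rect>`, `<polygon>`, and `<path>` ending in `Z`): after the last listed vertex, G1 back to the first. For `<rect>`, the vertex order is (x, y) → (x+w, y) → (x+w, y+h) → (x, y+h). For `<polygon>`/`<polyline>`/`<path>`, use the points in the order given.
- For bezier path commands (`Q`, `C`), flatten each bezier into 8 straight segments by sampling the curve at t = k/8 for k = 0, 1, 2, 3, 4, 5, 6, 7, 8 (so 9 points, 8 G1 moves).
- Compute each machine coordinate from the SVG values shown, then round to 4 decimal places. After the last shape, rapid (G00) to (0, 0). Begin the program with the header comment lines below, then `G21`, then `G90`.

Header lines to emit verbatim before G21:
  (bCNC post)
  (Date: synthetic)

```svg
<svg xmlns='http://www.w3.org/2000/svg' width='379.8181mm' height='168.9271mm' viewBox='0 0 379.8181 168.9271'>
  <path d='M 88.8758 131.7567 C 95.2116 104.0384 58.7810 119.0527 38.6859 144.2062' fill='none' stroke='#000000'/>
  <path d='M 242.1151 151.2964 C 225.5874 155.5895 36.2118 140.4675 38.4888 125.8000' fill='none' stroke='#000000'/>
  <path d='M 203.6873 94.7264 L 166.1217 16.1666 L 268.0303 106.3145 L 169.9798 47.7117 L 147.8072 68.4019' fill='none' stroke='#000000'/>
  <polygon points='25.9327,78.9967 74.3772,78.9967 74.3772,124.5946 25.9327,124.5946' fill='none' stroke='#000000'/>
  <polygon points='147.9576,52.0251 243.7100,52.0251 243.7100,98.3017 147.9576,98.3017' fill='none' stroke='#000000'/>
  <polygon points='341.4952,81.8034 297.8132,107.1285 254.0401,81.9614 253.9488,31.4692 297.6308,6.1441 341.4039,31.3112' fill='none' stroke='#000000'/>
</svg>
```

(bCNC post)
(Date: synthetic)
G21
G90
G00 X88.8758 Y37.1704
M3 S522
G1 X89.3625 Y45.6253 F2485
G1 X86.5324 Y50.4560
G1 X81.0782 Y52.0445
G1 X73.6924 Y50.7726
G1 X65.0677 Y47.0223
G1 X55.8967 Y41.1757
G1 X46.8719 Y33.6145
G1 X38.6859 Y24.7209
M5
G00 X242.1151 Y17.6307
M3 S522
G1 X228.5269 Y16.8921 F2485
G1 X203.0057 Y17.7407
G1 X169.8229 Y19.9439
G1 X133.2502 Y23.2687
G1 X97.5589 Y27.4822
G1 X67.0206 Y32.3517
G1 X45.9067 Y37.6443
G1 X38.4888 Y43.1271
M5
G00 X203.6873 Y74.2007
M3 S522
G1 X166.1217 Y152.7605 F2485
G1 X268.0303 Y62.6126
G1 X169.9798 Y121.2154
G1 X147.8072 Y100.5252
M5
G00 X25.9327 Y89.9304
M3 S522
G1 X74.3772 Y89.9304 F2485
G1 X74.3772 Y44.3325
G1 X25.9327 Y44.3325
G1 X25.9327 Y89.9304
M5
G00 X147.9576 Y116.9020
M3 S522
G1 X243.7100 Y116.9020 F2485
G1 X243.7100 Y70.6254
G1 X147.9576 Y70.6254
G1 X147.9576 Y116.9020
M5
G00 X341.4952 Y87.1237
M3 S522
G1 X297.8132 Y61.7986 F2485
G1 X254.0401 Y86.9657
G1 X253.9488 Y137.4579
G1 X297.6308 Y162.7830
G1 X341.4039 Y137.6159
G1 X341.4952 Y87.1237
M5
G00 X0.0000 Y0.0000

viewBox `0 0 379.8181 168.9271` with mm width/height → 1 unit = 1 mm. Flip: y_m = 168.9271 − y_svg.

**Shape 1** — `<path>` cubic bezier, stroke `#000000` → score (S522, F2485). Control points (SVG): P0=(88.8758,131.7567), P1=(95.2116,104.0384), P2=(58.7810,119.0527), P3=(38.6859,144.2062); sampled at t=k/8. Machine vertices: (88.8758,37.1704) → (89.3625,45.6253) → (86.5324,50.4560) → (81.0782,52.0445) → (73.6924,50.7726) → (65.0677,47.0223) → (55.8967,41.1757) → (46.8719,33.6145) → (38.6859,24.7209). Open path.

**Shape 2** — `<path>` cubic bezier, stroke `#000000` → score (S522, F2485). Control points (SVG): P0=(242.1151,151.2964), P1=(225.5874,155.5895), P2=(36.2118,140.4675), P3=(38.4888,125.8000); sampled at t=k/8. Machine vertices: (242.1151,17.6307) → (228.5269,16.8921) → (203.0057,17.7407) → (169.8229,19.9439) → (133.2502,23.2687) → (97.5589,27.4822) → (67.0206,32.3517) → (45.9067,37.6443) → (38.4888,43.1271). Open path.

**Shape 3** — `<path>` open polyline, stroke `#000000` → score (S522, F2485). Machine vertices: (203.6873,74.2007) → (166.1217,152.7605) → (268.0303,62.6126) → (169.9798,121.2154) → (147.8072,100.5252). Open path.

**Shape 4** — `<polygon>` rectangle, stroke `#000000` → score (S522, F2485). Machine vertices: (25.9327,89.9304) → (74.3772,89.9304) → (74.3772,44.3325) → (25.9327,44.3325) → (25.9327,89.9304). Closed: final G1 returns to the first vertex.

**Shape 5** — `<polygon>` rectangle, stroke `#000000` → score (S522, F2485). Machine vertices: (147.9576,116.9020) → (243.7100,116.9020) → (243.7100,70.6254) → (147.9576,70.6254) → (147.9576,116.9020). Closed: final G1 returns to the first vertex.

**Shape 6** — `<polygon>` regular polygon, stroke `#000000` → score (S522, F2485). Machine vertices: (341.4952,87.1237) → (297.8132,61.7986) → (254.0401,86.9657) → (253.9488,137.4579) → (297.6308,162.7830) → (341.4039,137.6159) → (341.4952,87.1237). Closed: final G1 returns to the first vertex.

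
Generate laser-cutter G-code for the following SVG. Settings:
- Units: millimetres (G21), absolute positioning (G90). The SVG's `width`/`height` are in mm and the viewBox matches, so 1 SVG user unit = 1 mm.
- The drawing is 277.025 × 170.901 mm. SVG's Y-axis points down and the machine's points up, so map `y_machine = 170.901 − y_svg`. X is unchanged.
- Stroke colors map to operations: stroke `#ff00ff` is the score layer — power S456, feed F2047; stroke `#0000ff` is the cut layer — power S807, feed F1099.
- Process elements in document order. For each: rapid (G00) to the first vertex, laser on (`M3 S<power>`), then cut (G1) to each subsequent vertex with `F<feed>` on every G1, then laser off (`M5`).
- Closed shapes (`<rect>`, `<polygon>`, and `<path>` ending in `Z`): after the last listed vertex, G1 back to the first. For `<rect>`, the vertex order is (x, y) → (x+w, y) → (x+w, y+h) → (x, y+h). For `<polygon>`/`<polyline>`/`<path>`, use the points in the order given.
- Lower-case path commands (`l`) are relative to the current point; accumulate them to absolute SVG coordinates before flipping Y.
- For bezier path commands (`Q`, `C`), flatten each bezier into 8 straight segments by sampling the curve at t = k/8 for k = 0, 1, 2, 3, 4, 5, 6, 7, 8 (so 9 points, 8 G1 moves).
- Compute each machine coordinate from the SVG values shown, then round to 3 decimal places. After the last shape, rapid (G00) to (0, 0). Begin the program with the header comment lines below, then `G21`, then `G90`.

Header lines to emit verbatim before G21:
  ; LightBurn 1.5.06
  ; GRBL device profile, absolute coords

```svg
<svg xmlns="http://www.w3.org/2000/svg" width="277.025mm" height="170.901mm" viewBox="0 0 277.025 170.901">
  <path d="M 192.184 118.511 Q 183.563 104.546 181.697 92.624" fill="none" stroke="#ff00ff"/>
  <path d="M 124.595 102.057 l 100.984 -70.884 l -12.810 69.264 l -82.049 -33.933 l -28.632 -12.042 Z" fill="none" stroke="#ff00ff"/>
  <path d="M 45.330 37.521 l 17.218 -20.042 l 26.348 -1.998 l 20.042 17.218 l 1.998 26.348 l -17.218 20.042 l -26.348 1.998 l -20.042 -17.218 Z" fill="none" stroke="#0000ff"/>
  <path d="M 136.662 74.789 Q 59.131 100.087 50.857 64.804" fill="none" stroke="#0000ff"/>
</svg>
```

Since the viewBox matches the mm dimensions, user units are millimetres directly. The only transform is the Y-flip y_m = 170.901 − y_svg.

Shape 1 is a quadratic bezier drawn with `<path>`. Its stroke #ff00ff means score at S456, F2047. After flipping Y the toolpath is (192.184,52.390) → (190.134,55.849) → (188.296,59.245) → (186.668,62.576) → (185.252,65.844) → (184.046,69.048) → (183.052,72.188) → (182.269,75.265) → (181.697,78.277).

Shape 2 is a closed polygon drawn with `<path>`. Its stroke #ff00ff means score at S456, F2047. After flipping Y the toolpath is (124.595,68.844) → (225.579,139.728) → (212.769,70.464) → (130.720,104.397) → (102.088,116.439) → (124.595,68.844), returning to the start.

Shape 3 is a regular polygon drawn with `<path>`. Its stroke #0000ff means cut at S807, F1099. After flipping Y the toolpath is (45.330,133.380) → (62.548,153.422) → (88.896,155.420) → (108.938,138.202) → (110.936,111.854) → (93.718,91.812) → (67.370,89.814) → (47.328,107.032) → (45.330,133.380), returning to the start.

Shape 4 is a quadratic bezier drawn with `<path>`. Its stroke #0000ff means cut at S807, F1099. After flipping Y the toolpath is (136.662,96.112) → (118.361,90.734) → (102.225,87.249) → (88.253,85.658) → (76.445,85.959) → (66.802,88.154) → (59.323,92.242) → (54.008,98.223) → (50.857,106.097).

; LightBurn 1.5.06
; GRBL device profile, absolute coords
G21
G90
G00 X192.184 Y52.390
M3 S456
G1 X190.134 Y55.849 F2047
G1 X188.296 Y59.245 F2047
G1 X186.668 Y62.576 F2047
G1 X185.252 Y65.844 F2047
G1 X184.046 Y69.048 F2047
G1 X183.052 Y72.188 F2047
G1 X182.269 Y75.265 F2047
G1 X181.697 Y78.277 F2047
M5
G00 X124.595 Y68.844
M3 S456
G1 X225.579 Y139.728 F2047
G1 X212.769 Y70.464 F2047
G1 X130.720 Y104.397 F2047
G1 X102.088 Y116.439 F2047
G1 X124.595 Y68.844 F2047
M5
G00 X45.330 Y133.380
M3 S807
G1 X62.548 Y153.422 F1099
G1 X88.896 Y155.420 F1099
G1 X108.938 Y138.202 F1099
G1 X110.936 Y111.854 F1099
G1 X93.718 Y91.812 F1099
G1 X67.370 Y89.814 F1099
G1 X47.328 Y107.032 F1099
G1 X45.330 Y133.380 F1099
M5
G00 X136.662 Y96.112
M3 S807
G1 X118.361 Y90.734 F1099
G1 X102.225 Y87.249 F1099
G1 X88.253 Y85.658 F1099
G1 X76.445 Y85.959 F1099
G1 X66.802 Y88.154 F1099
G1 X59.323 Y92.242 F1099
G1 X54.008 Y98.223 F1099
G1 X50.857 Y106.097 F1099
M5
G00 X0.000 Y0.000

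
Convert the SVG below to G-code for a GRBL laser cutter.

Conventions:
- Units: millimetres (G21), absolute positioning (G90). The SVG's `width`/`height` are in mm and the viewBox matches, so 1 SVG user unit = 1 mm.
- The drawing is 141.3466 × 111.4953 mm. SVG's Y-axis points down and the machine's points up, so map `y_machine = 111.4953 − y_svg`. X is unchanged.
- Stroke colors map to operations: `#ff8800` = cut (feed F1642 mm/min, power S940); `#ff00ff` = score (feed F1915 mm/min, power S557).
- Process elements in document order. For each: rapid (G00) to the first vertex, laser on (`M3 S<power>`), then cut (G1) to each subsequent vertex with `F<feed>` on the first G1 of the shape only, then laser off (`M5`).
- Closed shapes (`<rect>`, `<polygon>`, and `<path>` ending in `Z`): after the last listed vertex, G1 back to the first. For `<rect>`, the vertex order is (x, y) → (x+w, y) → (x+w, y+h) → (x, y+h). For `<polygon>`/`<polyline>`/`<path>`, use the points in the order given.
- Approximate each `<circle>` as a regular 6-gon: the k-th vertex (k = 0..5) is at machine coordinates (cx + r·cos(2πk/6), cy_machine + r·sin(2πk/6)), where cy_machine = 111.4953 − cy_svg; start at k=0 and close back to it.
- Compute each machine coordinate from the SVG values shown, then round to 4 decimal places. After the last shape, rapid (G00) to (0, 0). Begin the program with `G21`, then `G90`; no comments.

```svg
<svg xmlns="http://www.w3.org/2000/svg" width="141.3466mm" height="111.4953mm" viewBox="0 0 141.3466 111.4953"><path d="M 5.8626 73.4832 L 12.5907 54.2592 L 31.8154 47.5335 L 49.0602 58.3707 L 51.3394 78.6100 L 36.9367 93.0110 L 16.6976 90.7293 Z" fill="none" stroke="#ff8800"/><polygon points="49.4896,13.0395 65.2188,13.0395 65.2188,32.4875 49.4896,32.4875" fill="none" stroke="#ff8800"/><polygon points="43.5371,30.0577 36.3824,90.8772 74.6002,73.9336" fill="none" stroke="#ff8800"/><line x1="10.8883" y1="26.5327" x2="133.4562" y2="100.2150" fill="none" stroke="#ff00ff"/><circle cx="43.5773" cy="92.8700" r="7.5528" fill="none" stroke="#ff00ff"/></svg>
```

viewBox `0 0 141.3466 111.4953` with mm width/height → 1 unit = 1 mm. Flip: y_m = 111.4953 − y_svg.

**Shape 1** — `<path>` regular polygon, stroke `#ff8800` → cut (S940, F1642). Machine vertices: (5.8626,38.0121) → (12.5907,57.2361) → (31.8154,63.9618) → (49.0602,53.1246) → (51.3394,32.8853) → (36.9367,18.4843) → (16.6976,20.7660) → (5.8626,38.0121). Closed: final G1 returns to the first vertex.

**Shape 2** — `<polygon>` rectangle, stroke `#ff8800` → cut (S940, F1642). Machine vertices: (49.4896,98.4558) → (65.2188,98.4558) → (65.2188,79.0078) → (49.4896,79.0078) → (49.4896,98.4558). Closed: final G1 returns to the first vertex.

**Shape 3** — `<polygon>` closed polygon, stroke `#ff8800` → cut (S940, F1642). Machine vertices: (43.5371,81.4376) → (36.3824,20.6181) → (74.6002,37.5617) → (43.5371,81.4376). Closed: final G1 returns to the first vertex.

**Shape 4** — `<line>` line segment, stroke `#ff00ff` → score (S557, F1915). Machine vertices: (10.8883,84.9626) → (133.4562,11.2803). Open path.

**Shape 5** — `<circle>` circle, stroke `#ff00ff` → score (S557, F1915). Machine vertices: (51.1301,18.6253) → (47.3537,25.1662) → (39.8009,25.1662) → (36.0245,18.6253) → (39.8009,12.0844) → (47.3537,12.0844) → (51.1301,18.6253). Closed: final G1 returns to the first vertex.

G21
G90
G00 X5.8626 Y38.0121
M3 S940
G1 X12.5907 Y57.2361 F1642
G1 X31.8154 Y63.9618
G1 X49.0602 Y53.1246
G1 X51.3394 Y32.8853
G1 X36.9367 Y18.4843
G1 X16.6976 Y20.7660
G1 X5.8626 Y38.0121
M5
G00 X49.4896 Y98.4558
M3 S940
G1 X65.2188 Y98.4558 F1642
G1 X65.2188 Y79.0078
G1 X49.4896 Y79.0078
G1 X49.4896 Y98.4558
M5
G00 X43.5371 Y81.4376
M3 S940
G1 X36.3824 Y20.6181 F1642
G1 X74.6002 Y37.5617
G1 X43.5371 Y81.4376
M5
G00 X10.8883 Y84.9626
M3 S557
G1 X133.4562 Y11.2803 F1915
M5
G00 X51.1301 Y18.6253
M3 S557
G1 X47.3537 Y25.1662 F1915
G1 X39.8009 Y25.1662
G1 X36.0245 Y18.6253
G1 X39.8009 Y12.0844
G1 X47.3537 Y12.0844
G1 X51.1301 Y18.6253
M5
G00 X0.0000 Y0.0000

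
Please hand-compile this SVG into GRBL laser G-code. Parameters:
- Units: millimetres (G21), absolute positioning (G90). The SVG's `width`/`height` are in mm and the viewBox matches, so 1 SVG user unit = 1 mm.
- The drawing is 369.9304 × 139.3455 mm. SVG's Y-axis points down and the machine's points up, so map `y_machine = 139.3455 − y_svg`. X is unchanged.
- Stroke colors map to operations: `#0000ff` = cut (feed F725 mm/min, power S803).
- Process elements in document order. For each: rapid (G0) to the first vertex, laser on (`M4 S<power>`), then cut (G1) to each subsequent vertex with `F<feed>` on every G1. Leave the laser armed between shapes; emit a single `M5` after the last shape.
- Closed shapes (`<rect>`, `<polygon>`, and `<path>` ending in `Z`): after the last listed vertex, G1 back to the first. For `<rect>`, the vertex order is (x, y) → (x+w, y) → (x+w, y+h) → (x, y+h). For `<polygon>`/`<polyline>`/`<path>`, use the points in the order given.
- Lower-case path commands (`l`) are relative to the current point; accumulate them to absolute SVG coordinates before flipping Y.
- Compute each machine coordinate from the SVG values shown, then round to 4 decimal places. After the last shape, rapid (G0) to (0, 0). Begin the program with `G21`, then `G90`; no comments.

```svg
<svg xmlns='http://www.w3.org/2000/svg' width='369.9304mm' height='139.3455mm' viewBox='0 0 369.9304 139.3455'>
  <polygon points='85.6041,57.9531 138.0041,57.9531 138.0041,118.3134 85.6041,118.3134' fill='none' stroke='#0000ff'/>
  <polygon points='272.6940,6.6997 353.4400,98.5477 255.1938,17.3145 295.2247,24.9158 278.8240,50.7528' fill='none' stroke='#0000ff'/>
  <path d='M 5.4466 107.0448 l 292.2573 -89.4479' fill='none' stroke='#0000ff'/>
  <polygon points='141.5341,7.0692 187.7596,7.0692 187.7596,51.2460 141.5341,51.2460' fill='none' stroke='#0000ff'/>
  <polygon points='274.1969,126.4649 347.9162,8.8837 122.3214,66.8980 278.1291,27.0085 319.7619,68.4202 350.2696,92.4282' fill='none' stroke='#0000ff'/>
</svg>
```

Since the viewBox matches the mm dimensions, user units are millimetres directly. The only transform is the Y-flip y_m = 139.3455 − y_svg.

Shape 1 is a rectangle drawn with `<polygon>`. Its stroke #0000ff means cut at S803, F725. After flipping Y the toolpath is (85.6041,81.3924) → (138.0041,81.3924) → (138.0041,21.0321) → (85.6041,21.0321) → (85.6041,81.3924), returning to the start.

Shape 2 is a closed polygon drawn with `<polygon>`. Its stroke #0000ff means cut at S803, F725. After flipping Y the toolpath is (272.6940,132.6458) → (353.4400,40.7978) → (255.1938,122.0310) → (295.2247,114.4297) → (278.8240,88.5927) → (272.6940,132.6458), returning to the start.

Shape 3 is a line segment drawn with `<path>`. Its stroke #0000ff means cut at S803, F725. After flipping Y the toolpath is (5.4466,32.3007) → (297.7039,121.7486).

Shape 4 is a rectangle drawn with `<polygon>`. Its stroke #0000ff means cut at S803, F725. After flipping Y the toolpath is (141.5341,132.2763) → (187.7596,132.2763) → (187.7596,88.0995) → (141.5341,88.0995) → (141.5341,132.2763), returning to the start.

Shape 5 is a closed polygon drawn with `<polygon>`. Its stroke #0000ff means cut at S803, F725. After flipping Y the toolpath is (274.1969,12.8806) → (347.9162,130.4618) → (122.3214,72.4475) → (278.1291,112.3370) → (319.7619,70.9253) → (350.2696,46.9173) → (274.1969,12.8806), returning to the start.

G21
G90
G0 X85.6041 Y81.3924
M4 S803
G1 X138.0041 Y81.3924 F725
G1 X138.0041 Y21.0321 F725
G1 X85.6041 Y21.0321 F725
G1 X85.6041 Y81.3924 F725
G0 X272.6940 Y132.6458
M4 S803
G1 X353.4400 Y40.7978 F725
G1 X255.1938 Y122.0310 F725
G1 X295.2247 Y114.4297 F725
G1 X278.8240 Y88.5927 F725
G1 X272.6940 Y132.6458 F725
G0 X5.4466 Y32.3007
M4 S803
G1 X297.7039 Y121.7486 F725
G0 X141.5341 Y132.2763
M4 S803
G1 X187.7596 Y132.2763 F725
G1 X187.7596 Y88.0995 F725
G1 X141.5341 Y88.0995 F725
G1 X141.5341 Y132.2763 F725
G0 X274.1969 Y12.8806
M4 S803
G1 X347.9162 Y130.4618 F725
G1 X122.3214 Y72.4475 F725
G1 X278.1291 Y112.3370 F725
G1 X319.7619 Y70.9253 F725
G1 X350.2696 Y46.9173 F725
G1 X274.1969 Y12.8806 F725
M5
G0 X0.0000 Y0.0000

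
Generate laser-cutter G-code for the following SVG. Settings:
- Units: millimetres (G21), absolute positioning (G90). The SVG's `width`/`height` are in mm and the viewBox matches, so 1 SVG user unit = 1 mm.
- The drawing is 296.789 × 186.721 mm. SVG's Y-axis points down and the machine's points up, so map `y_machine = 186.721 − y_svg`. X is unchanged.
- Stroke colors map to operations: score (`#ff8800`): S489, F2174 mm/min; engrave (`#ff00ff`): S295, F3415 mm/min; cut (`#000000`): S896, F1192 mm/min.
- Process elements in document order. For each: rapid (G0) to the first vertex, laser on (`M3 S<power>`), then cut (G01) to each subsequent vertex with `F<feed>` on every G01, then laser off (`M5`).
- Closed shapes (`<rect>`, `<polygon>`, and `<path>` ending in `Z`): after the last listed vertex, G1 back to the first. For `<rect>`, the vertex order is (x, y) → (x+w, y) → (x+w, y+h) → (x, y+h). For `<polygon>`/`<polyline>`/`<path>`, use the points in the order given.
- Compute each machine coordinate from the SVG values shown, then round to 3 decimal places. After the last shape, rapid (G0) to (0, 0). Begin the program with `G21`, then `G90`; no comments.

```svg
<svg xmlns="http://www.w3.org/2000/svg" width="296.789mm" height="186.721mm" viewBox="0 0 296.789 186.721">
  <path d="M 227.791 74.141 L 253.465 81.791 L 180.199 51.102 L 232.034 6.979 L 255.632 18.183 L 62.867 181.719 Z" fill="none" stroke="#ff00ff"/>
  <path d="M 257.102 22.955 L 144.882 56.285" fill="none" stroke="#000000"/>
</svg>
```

viewBox `0 0 296.789 186.721` with mm width/height → 1 unit = 1 mm. Flip: y_m = 186.721 − y_svg.

**Shape 1** — `<path>` closed polygon, stroke `#ff00ff` → engrave (S295, F3415). Machine vertices: (227.791,112.580) → (253.465,104.930) → (180.199,135.619) → (232.034,179.742) → (255.632,168.538) → (62.867,5.002) → (227.791,112.580). Closed: final G1 returns to the first vertex.

**Shape 2** — `<path>` line segment, stroke `#000000` → cut (S896, F1192). Machine vertices: (257.102,163.766) → (144.882,130.436). Open path.

G21
G90
G0 X227.791 Y112.580
M3 S295
G01 X253.465 Y104.930 F3415
G01 X180.199 Y135.619 F3415
G01 X232.034 Y179.742 F3415
G01 X255.632 Y168.538 F3415
G01 X62.867 Y5.002 F3415
G01 X227.791 Y112.580 F3415
M5
G0 X257.102 Y163.766
M3 S896
G01 X144.882 Y130.436 F1192
M5
G0 X0.000 Y0.000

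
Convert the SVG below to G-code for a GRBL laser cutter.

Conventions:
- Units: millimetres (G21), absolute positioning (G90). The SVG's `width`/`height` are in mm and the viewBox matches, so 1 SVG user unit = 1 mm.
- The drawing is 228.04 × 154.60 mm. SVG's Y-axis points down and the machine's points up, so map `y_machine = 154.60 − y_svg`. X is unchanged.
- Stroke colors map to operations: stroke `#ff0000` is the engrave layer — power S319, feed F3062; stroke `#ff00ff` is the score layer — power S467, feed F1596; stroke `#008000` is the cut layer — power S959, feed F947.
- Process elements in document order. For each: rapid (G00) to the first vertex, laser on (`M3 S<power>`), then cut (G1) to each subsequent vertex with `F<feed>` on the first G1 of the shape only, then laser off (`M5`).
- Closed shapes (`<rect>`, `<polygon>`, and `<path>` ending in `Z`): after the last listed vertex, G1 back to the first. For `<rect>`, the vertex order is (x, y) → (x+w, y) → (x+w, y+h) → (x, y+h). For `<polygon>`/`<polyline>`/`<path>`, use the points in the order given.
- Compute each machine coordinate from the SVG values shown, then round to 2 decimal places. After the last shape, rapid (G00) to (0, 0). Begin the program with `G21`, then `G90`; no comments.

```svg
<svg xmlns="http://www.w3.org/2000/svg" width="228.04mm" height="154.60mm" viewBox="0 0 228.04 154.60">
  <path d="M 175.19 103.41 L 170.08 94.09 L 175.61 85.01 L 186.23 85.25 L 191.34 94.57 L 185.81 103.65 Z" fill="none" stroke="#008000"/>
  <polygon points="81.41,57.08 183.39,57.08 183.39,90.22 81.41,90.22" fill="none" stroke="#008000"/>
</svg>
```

1 u = 1 mm; y_m = 154.60 − y.

[1] `<path>` regular polygon, #008000→cut S959 F947: (175.19,51.19) → (170.08,60.51) → (175.61,69.59) → (186.23,69.35) → (191.34,60.03) → (185.81,50.95) → (175.19,51.19) (closed)

[2] `<polygon>` rectangle, #008000→cut S959 F947: (81.41,97.52) → (183.39,97.52) → (183.39,64.38) → (81.41,64.38) → (81.41,97.52) (closed)

G21
G90
G00 X175.19 Y51.19
M3 S959
G1 X170.08 Y60.51 F947
G1 X175.61 Y69.59
G1 X186.23 Y69.35
G1 X191.34 Y60.03
G1 X185.81 Y50.95
G1 X175.19 Y51.19
M5
G00 X81.41 Y97.52
M3 S959
G1 X183.39 Y97.52 F947
G1 X183.39 Y64.38
G1 X81.41 Y64.38
G1 X81.41 Y97.52
M5
G00 X0.00 Y0.00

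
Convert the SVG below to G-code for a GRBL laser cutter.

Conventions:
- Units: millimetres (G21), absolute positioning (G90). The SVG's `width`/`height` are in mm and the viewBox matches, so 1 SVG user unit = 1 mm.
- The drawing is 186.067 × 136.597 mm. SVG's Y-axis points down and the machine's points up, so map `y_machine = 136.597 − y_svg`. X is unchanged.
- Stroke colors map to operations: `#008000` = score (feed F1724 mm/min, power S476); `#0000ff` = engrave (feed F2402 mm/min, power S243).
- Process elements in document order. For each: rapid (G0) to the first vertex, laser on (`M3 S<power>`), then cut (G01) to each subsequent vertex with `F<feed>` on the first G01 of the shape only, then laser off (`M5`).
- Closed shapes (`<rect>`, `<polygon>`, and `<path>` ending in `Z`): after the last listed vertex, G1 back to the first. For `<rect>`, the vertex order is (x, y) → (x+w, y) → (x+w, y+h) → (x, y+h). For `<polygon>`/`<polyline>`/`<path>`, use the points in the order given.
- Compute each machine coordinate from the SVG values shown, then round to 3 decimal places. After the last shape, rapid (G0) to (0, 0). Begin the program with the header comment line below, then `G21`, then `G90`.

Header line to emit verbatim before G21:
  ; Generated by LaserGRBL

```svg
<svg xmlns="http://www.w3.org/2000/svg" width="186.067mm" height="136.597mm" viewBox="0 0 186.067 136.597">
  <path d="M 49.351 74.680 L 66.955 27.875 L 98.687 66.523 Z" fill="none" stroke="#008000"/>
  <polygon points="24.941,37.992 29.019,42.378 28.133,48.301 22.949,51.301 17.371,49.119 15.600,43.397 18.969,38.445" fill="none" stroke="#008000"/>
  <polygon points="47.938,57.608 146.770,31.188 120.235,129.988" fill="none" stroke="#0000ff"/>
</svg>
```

Since the viewBox matches the mm dimensions, user units are millimetres directly. The only transform is the Y-flip y_m = 136.597 − y_svg.

Shape 1 is a regular polygon drawn with `<path>`. Its stroke #008000 means score at S476, F1724. After flipping Y the toolpath is (49.351,61.917) → (66.955,108.722) → (98.687,70.074) → (49.351,61.917), returning to the start.

Shape 2 is a regular polygon drawn with `<polygon>`. Its stroke #008000 means score at S476, F1724. After flipping Y the toolpath is (24.941,98.605) → (29.019,94.219) → (28.133,88.296) → (22.949,85.296) → (17.371,87.478) → (15.600,93.200) → (18.969,98.152) → (24.941,98.605), returning to the start.

Shape 3 is a regular polygon drawn with `<polygon>`. Its stroke #0000ff means engrave at S243, F2402. After flipping Y the toolpath is (47.938,78.989) → (146.770,105.409) → (120.235,6.609) → (47.938,78.989), returning to the start.

; Generated by LaserGRBL
G21
G90
G0 X49.351 Y61.917
M3 S476
G01 X66.955 Y108.722 F1724
G01 X98.687 Y70.074
G01 X49.351 Y61.917
M5
G0 X24.941 Y98.605
M3 S476
G01 X29.019 Y94.219 F1724
G01 X28.133 Y88.296
G01 X22.949 Y85.296
G01 X17.371 Y87.478
G01 X15.600 Y93.200
G01 X18.969 Y98.152
G01 X24.941 Y98.605
M5
G0 X47.938 Y78.989
M3 S243
G01 X146.770 Y105.409 F2402
G01 X120.235 Y6.609
G01 X47.938 Y78.989
M5
G0 X0.000 Y0.000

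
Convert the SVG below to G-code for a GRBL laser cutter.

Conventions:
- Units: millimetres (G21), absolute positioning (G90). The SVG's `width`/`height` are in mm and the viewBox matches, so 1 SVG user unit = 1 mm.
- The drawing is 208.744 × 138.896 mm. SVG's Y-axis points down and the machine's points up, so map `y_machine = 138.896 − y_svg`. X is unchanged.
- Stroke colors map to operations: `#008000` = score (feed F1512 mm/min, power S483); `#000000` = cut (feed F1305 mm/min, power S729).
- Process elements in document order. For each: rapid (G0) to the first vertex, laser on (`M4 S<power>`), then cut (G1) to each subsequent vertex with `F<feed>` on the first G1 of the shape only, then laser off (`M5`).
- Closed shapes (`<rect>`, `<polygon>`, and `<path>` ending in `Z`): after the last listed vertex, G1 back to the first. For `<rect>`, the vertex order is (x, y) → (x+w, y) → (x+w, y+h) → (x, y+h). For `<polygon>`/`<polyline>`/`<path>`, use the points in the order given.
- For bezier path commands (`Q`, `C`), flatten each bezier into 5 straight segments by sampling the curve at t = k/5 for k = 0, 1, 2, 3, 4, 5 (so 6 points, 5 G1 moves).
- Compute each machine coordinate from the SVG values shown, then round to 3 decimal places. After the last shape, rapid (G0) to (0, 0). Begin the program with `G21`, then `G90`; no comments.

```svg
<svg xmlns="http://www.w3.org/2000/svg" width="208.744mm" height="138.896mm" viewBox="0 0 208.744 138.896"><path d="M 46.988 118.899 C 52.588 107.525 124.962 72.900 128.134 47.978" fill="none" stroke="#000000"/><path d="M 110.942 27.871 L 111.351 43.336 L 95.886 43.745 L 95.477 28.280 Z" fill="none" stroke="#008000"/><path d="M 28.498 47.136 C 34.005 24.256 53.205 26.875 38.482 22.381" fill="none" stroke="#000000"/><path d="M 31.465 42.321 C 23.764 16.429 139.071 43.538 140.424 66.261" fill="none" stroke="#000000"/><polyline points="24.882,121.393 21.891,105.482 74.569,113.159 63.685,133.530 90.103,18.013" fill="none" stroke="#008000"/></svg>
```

1 u = 1 mm; y_m = 138.896 − y.

[1] `<path>` cubic bezier, #000000→cut S729 F1305: (46.988,19.997) → (57.273,29.348) → (77.057,42.697) → (99.813,58.463) → (119.014,75.064) → (128.134,90.918)

[2] `<path>` regular polygon, #008000→score S483 F1512: (110.942,111.025) → (111.351,95.560) → (95.886,95.151) → (95.477,110.616) → (110.942,111.025) (closed)

[3] `<path>` cubic bezier, #000000→cut S729 F1305: (28.498,91.760) → (33.064,102.689) → (38.632,109.064) → (42.914,112.449) → (43.626,114.411) → (38.482,116.515)

[4] `<path>` cubic bezier, #000000→cut S729 F1305: (31.465,96.575) → (39.710,106.209) → (66.102,105.878) → (99.268,98.335) → (127.833,86.336) → (140.424,72.635)

[5] `<polyline>` open polyline, #008000→score S483 F1512: (24.882,17.503) → (21.891,33.414) → (74.569,25.737) → (63.685,5.366) → (90.103,120.883)

G21
G90
G0 X46.988 Y19.997
M4 S729
G1 X57.273 Y29.348 F1305
G1 X77.057 Y42.697
G1 X99.813 Y58.463
G1 X119.014 Y75.064
G1 X128.134 Y90.918
M5
G0 X110.942 Y111.025
M4 S483
G1 X111.351 Y95.560 F1512
G1 X95.886 Y95.151
G1 X95.477 Y110.616
G1 X110.942 Y111.025
M5
G0 X28.498 Y91.760
M4 S729
G1 X33.064 Y102.689 F1305
G1 X38.632 Y109.064
G1 X42.914 Y112.449
G1 X43.626 Y114.411
G1 X38.482 Y116.515
M5
G0 X31.465 Y96.575
M4 S729
G1 X39.710 Y106.209 F1305
G1 X66.102 Y105.878
G1 X99.268 Y98.335
G1 X127.833 Y86.336
G1 X140.424 Y72.635
M5
G0 X24.882 Y17.503
M4 S483
G1 X21.891 Y33.414 F1512
G1 X74.569 Y25.737
G1 X63.685 Y5.366
G1 X90.103 Y120.883
M5
G0 X0.000 Y0.000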